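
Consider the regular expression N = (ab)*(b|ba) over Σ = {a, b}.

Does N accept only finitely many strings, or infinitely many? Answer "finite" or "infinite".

infinite

The expression contains a Kleene star applied to a subexpression that matches at least one nonempty string, so it matches strings of unbounded length.
Hence L(N) is infinite.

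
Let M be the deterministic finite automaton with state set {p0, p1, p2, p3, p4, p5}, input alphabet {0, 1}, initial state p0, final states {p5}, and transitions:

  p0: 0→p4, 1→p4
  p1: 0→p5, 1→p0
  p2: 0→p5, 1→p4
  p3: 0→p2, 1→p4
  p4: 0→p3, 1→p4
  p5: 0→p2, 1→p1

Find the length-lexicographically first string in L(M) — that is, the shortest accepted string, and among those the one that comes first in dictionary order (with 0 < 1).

0000

A breadth-first search from p0 reaches an accepting state first via the path p0 → p4 → p3 → p2 → p5 on input 0000.
No string of length < 4 is accepted (BFS exhausts all shorter strings without reaching an accepting state), and 0000 is the lexicographically least accepting string of length 4.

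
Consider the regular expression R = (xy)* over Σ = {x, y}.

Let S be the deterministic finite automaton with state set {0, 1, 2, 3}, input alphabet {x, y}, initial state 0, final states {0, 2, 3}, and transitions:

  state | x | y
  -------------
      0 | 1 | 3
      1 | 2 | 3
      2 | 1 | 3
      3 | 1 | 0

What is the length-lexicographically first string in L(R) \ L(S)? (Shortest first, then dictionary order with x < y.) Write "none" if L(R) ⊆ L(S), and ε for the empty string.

none

Converting the expression R to a DFA (subset construction, then merging equivalent states) gives the minimal DFA with states {r0, r1, r2}, start state r0, accepting states {r0} and transitions r0: x→r1, y→r2; r1: x→r2, y→r0; r2: x→r2, y→r2.
Exploring the product automaton R × S from the start pair (r0, 0), following both machines on each input symbol, reaches 7 state pairs: (r0, 0), (r1, 1), (r2, 3), (r2, 2), (r0, 3), (r2, 1), (r2, 0).
R accepts in {r0} and S accepts in {0, 2, 3}. The reachable pairs whose R-component is accepting are (r0, 0), (r0, 3); in each of them the S-component is accepting too, so the product for L(R) \ L(S) (R-component accepting, S-component rejecting) has no reachable accepting pair and the difference is empty.
So every string accepted by R is also accepted by S: L(R) \ L(S) = ∅ and there is no such string.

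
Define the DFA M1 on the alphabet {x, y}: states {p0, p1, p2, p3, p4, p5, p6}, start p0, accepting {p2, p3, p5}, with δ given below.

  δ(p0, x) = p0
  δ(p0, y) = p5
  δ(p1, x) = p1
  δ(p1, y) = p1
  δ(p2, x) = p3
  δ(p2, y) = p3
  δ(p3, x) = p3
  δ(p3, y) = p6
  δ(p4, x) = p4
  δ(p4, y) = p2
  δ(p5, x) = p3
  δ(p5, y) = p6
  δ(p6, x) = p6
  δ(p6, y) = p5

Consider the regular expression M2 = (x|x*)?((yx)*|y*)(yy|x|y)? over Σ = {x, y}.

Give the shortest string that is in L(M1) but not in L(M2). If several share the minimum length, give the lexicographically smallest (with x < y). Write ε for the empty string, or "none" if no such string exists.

yxxx

The string yxxx is accepted by M1 but not by M2.
No shorter string lies in the difference, and yxxx is the lexicographically first length-4 string in L(M1) \ L(M2).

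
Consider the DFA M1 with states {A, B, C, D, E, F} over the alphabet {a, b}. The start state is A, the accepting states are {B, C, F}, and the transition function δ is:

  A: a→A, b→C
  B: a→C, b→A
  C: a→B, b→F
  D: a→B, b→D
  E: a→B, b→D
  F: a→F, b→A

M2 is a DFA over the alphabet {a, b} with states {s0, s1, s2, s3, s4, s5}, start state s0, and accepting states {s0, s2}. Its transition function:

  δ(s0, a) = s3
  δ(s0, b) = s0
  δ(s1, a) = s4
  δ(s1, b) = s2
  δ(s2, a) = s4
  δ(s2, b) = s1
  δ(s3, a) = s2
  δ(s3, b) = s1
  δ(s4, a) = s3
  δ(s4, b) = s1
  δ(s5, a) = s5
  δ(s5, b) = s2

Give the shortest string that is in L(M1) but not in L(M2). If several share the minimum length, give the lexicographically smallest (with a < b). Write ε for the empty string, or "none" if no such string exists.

ab

The string ab is accepted by M1 but not by M2.
No shorter string lies in the difference, and ab is the lexicographically first length-2 string in L(M1) \ L(M2).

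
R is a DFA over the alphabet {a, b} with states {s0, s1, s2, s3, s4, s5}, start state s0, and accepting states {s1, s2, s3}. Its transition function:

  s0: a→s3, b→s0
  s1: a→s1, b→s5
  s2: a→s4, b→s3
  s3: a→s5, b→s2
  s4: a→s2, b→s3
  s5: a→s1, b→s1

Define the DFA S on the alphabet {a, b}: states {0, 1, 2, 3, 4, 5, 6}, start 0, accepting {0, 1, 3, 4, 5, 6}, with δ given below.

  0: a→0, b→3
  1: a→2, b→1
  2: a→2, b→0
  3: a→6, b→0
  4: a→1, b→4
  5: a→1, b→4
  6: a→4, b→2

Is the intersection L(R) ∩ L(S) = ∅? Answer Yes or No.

The string a is accepted by both R and S.
Hence L(R) ∩ L(S) ≠ ∅.

No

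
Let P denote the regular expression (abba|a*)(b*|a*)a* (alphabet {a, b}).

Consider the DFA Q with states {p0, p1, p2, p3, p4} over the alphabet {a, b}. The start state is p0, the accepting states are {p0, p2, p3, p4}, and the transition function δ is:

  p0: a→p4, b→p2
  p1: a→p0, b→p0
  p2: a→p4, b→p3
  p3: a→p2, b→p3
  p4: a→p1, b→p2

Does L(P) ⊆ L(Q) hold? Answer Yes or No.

No

The string aa is in L(P) but not in L(Q).
So L(P) ⊄ L(Q).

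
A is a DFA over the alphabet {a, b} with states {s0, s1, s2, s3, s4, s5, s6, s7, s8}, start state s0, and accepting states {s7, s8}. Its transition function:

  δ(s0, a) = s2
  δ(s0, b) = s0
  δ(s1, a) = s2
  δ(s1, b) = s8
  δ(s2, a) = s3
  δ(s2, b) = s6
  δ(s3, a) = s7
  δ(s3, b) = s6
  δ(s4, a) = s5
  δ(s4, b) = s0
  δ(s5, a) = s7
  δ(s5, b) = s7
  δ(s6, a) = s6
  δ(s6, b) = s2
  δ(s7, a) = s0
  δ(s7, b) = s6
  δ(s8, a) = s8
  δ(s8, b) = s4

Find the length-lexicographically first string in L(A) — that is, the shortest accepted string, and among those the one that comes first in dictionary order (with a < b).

aaa

A breadth-first search from s0 reaches an accepting state first via the path s0 → s2 → s3 → s7 on input aaa.
No string of length < 3 is accepted (BFS exhausts all shorter strings without reaching an accepting state), and aaa is the lexicographically least accepting string of length 3.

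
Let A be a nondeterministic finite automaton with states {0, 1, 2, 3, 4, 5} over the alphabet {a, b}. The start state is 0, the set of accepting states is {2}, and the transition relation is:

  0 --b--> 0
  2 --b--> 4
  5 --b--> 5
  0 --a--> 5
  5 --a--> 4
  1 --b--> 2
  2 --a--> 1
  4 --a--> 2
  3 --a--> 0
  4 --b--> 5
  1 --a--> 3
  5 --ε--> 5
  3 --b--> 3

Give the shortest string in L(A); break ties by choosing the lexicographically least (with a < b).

A breadth-first search from 0 reaches an accepting state first via the path 0 → 5 → 4 → 2 on input aaa.
No string of length < 3 is accepted (BFS exhausts all shorter strings without reaching an accepting state), and aaa is the lexicographically least accepting string of length 3.

aaa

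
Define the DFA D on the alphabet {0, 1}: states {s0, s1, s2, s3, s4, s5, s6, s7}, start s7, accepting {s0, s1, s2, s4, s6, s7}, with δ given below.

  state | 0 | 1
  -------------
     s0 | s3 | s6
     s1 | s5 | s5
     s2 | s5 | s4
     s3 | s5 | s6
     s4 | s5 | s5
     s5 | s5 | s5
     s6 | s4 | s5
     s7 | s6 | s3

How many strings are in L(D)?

The useful subgraph on states {s3, s4, s6, s7} is acyclic, so L(D) is finite; the longest accepting path visits 4 useful states, giving maximum string length 3.
Counting accepting paths from s7 by length: 1 of length 0, 1 of length 1, 2 of length 2, 1 of length 3. Total 5.

5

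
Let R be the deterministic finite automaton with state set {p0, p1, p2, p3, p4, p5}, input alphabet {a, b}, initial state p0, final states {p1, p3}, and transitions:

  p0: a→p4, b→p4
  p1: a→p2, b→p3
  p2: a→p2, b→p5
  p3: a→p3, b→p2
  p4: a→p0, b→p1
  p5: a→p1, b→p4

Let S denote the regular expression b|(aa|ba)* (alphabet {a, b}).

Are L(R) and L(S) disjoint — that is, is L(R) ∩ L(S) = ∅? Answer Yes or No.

Yes

Converting the expression S to a DFA (subset construction, then merging equivalent states) gives the minimal DFA with states {s0, s1, s2, s3, s4}, start state s0, accepting states {s0, s2, s3} and transitions s0: a→s1, b→s2; s1: a→s3, b→s4; s2: a→s3, b→s4; s3: a→s1, b→s1; s4: a→s4, b→s4.
Exploring the product automaton R × S from the start pair (p0, s0), following both machines on each input symbol, reaches 10 state pairs: (p0, s0), (p4, s1), (p4, s2), (p0, s3), (p1, s4), (p2, s4), (p3, s4), (p5, s4), (p4, s4), (p0, s4).
R accepts in {p1, p3} and S accepts in {s0, s2, s3}; no reachable pair has both components accepting, so no string drives both machines to acceptance simultaneously and L(R) ∩ L(S) = ∅.
So no string is accepted by both, and the intersection is empty.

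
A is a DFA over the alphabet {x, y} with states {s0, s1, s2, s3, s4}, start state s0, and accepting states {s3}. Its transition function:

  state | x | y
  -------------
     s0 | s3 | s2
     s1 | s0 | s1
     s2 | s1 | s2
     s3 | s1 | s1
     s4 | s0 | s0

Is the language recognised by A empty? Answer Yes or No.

The string x is accepted: the run s0 → s3 ends in the accepting state s3.
Since at least one string is accepted, L(A) is not empty.

No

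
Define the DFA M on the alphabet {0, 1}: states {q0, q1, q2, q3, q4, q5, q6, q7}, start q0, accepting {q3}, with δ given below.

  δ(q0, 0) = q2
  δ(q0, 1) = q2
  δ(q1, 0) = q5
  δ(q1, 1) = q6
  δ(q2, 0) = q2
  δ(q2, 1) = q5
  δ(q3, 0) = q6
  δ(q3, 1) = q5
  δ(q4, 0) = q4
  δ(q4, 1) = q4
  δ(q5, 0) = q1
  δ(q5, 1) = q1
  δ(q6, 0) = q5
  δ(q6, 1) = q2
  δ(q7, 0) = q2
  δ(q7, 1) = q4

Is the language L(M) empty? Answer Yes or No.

Yes

The states reachable from the start state are {q0, q1, q2, q5, q6}.
None of the accepting states {q3} is reachable, so no string is accepted and L(M) = ∅.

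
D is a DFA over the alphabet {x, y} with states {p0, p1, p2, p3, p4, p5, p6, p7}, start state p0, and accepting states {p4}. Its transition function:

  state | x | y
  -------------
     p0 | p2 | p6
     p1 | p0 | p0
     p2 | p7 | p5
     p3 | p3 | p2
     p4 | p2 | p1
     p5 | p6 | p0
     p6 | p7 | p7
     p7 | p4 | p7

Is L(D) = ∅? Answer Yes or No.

The string xxx is accepted: the run p0 → p2 → p7 → p4 ends in the accepting state p4.
Since at least one string is accepted, L(D) is not empty.

No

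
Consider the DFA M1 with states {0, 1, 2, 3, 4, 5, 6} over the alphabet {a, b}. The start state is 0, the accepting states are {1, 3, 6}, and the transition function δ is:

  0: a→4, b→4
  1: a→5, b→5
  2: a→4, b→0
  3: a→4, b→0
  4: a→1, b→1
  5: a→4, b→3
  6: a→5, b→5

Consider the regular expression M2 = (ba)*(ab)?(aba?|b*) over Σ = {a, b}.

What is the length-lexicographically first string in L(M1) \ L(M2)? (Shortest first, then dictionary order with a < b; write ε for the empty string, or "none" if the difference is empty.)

The string aa is accepted by M1 but not by M2.
No shorter string lies in the difference, and aa is the lexicographically first length-2 string in L(M1) \ L(M2).

aa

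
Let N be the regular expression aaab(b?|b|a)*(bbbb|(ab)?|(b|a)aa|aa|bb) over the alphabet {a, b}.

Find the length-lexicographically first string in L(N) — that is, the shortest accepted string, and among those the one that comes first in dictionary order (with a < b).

aaab

By inspection of the expression, no string of length less than 4 matches, and aaab is the lexicographically first match of length 4.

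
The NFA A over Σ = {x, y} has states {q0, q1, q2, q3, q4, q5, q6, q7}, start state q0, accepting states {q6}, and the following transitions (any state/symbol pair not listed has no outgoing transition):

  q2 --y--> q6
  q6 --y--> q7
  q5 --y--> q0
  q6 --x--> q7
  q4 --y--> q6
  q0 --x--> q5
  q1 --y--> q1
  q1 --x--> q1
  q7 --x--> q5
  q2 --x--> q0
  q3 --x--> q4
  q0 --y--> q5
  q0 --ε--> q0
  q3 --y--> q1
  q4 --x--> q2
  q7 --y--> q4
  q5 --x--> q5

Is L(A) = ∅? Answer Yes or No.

The states reachable from the start state are {q0, q5}.
None of the accepting states {q6} is reachable, so no string is accepted and L(A) = ∅.

Yes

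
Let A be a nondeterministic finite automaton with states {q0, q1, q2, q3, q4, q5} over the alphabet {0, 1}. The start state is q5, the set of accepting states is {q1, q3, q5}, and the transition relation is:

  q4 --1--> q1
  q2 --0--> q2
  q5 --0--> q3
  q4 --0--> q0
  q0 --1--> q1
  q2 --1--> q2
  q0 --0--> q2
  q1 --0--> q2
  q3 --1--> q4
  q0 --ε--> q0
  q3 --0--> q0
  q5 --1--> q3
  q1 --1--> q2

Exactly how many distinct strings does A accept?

The useful subgraph on states {q0, q1, q3, q4, q5} is acyclic, so L(A) is finite; the longest accepting path visits 5 useful states, giving maximum string length 4.
Counting accepting paths from q5 by length: 1 of length 0, 2 of length 1, 4 of length 3, 2 of length 4. Total 9.

9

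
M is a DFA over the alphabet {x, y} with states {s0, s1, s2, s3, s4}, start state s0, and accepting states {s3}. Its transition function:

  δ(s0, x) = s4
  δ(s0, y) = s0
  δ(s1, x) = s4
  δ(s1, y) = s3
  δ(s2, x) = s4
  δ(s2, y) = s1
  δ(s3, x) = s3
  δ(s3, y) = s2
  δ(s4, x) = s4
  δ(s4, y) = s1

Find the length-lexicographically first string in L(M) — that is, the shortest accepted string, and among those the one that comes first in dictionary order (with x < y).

A breadth-first search from s0 reaches an accepting state first via the path s0 → s4 → s1 → s3 on input xyy.
No string of length < 3 is accepted (BFS exhausts all shorter strings without reaching an accepting state), and xyy is the lexicographically least accepting string of length 3.

xyy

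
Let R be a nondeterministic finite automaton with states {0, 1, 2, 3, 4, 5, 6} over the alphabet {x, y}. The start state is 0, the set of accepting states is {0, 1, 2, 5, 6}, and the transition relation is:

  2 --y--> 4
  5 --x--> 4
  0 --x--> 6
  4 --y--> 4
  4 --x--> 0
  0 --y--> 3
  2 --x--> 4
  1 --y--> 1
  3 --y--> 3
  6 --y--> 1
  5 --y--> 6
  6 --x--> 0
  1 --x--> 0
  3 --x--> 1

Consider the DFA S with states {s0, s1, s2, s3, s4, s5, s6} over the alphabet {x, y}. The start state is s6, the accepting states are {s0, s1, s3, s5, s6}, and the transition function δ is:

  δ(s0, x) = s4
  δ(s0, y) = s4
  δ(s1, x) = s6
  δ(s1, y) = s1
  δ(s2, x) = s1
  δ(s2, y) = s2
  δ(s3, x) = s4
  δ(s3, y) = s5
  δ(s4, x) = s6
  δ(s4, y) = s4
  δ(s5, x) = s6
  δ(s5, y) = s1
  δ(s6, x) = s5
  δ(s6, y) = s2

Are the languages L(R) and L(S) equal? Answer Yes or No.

Exploring the product automaton R × S from the start pair (0, s6), following both machines on each input symbol, reaches 4 state pairs: (0, s6), (6, s5), (3, s2), (1, s1).
R accepts in {0, 1, 2, 5, 6} and S accepts in {s0, s1, s3, s5, s6}. In every reachable pair the two components are either both accepting — (0, s6), (6, s5), (1, s1) — or both non-accepting, so no string is accepted by exactly one of the machines: L(R) \ L(S) and L(S) \ L(R) are both empty.
Hence every string is accepted by R iff it is accepted by S, and the two languages coincide.

Yes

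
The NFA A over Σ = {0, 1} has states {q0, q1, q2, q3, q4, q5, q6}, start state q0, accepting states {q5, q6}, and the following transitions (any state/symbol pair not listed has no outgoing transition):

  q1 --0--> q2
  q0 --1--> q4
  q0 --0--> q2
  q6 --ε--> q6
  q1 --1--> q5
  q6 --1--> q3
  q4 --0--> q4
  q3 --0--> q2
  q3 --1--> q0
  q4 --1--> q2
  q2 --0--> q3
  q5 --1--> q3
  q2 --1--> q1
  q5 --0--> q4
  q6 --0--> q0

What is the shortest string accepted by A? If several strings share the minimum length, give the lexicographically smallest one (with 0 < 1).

011

A breadth-first search from q0 reaches an accepting state first via the path q0 → q2 → q1 → q5 on input 011.
No string of length < 3 is accepted (BFS exhausts all shorter strings without reaching an accepting state), and 011 is the lexicographically least accepting string of length 3.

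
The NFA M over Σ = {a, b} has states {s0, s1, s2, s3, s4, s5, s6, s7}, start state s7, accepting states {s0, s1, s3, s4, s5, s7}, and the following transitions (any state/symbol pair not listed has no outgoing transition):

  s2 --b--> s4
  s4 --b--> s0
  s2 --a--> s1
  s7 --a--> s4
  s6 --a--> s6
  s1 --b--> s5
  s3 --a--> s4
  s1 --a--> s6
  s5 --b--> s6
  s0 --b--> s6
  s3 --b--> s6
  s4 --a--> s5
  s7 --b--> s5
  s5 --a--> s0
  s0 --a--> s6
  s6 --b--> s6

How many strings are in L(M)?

The useful subgraph on states {s0, s4, s5, s7} is acyclic, so L(M) is finite; the longest accepting path visits 4 useful states, giving maximum string length 3.
Counting accepting paths from s7 by length: 1 of length 0, 2 of length 1, 3 of length 2, 1 of length 3. Total 7.

7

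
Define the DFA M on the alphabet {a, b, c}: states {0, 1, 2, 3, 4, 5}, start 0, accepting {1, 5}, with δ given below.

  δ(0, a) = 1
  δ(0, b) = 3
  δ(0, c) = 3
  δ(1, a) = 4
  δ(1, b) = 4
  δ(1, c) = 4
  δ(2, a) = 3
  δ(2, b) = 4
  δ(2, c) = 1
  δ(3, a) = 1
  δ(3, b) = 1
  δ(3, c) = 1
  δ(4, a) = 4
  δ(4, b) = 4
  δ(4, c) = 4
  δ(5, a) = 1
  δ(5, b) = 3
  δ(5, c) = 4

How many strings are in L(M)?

7

The useful subgraph on states {0, 1, 3} is acyclic, so L(M) is finite; the longest accepting path visits 3 useful states, giving maximum string length 2.
Counting accepting paths from 0 by length: 1 of length 1, 6 of length 2. Total 7.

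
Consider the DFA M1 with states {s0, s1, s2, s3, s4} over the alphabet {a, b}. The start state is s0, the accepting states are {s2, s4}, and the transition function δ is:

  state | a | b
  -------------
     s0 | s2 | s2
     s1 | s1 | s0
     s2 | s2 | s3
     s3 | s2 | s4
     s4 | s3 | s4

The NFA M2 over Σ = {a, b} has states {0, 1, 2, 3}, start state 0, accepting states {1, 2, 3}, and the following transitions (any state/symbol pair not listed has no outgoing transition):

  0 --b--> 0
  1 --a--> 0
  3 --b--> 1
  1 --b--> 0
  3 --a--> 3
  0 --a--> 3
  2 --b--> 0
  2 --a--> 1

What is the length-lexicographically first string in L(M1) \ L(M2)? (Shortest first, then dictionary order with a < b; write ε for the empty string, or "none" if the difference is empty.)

b

The string b is accepted by M1 but not by M2.
No shorter string lies in the difference, and b is the lexicographically first length-1 string in L(M1) \ L(M2).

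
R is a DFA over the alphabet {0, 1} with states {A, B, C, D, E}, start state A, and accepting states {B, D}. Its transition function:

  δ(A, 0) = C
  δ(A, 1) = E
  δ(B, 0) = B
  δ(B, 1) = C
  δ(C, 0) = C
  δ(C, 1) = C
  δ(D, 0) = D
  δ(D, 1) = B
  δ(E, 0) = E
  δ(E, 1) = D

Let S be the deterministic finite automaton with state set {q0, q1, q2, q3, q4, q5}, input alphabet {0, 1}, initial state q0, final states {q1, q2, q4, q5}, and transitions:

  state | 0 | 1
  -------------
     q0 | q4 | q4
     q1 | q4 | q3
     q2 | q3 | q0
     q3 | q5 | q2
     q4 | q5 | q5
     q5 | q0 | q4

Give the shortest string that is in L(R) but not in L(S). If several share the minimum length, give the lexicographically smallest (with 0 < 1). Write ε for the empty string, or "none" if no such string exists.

The string 110 is accepted by R but not by S.
No shorter string lies in the difference, and 110 is the lexicographically first length-3 string in L(R) \ L(S).

110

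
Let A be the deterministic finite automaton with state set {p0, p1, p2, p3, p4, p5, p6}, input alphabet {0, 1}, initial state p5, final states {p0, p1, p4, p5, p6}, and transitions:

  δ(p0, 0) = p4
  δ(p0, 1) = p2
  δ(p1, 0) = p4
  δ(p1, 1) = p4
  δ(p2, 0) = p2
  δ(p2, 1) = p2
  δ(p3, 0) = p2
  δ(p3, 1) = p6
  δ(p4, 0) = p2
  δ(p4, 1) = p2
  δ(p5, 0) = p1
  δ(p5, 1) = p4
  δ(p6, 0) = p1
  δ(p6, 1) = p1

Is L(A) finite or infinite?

finite

The useful states (reachable from p5 and able to reach an accepting state) are {p1, p4, p5}.
Restricted to these states the transition graph has no cycle, so every accepting path has bounded length and L is finite.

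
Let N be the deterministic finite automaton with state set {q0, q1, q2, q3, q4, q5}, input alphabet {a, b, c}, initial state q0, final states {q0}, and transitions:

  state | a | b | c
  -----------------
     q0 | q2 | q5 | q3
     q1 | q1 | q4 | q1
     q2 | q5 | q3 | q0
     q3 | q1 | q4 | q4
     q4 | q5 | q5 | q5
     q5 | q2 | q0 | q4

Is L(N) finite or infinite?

infinite

State q0 is reachable from the start and can reach an accepting state, and it lies on the cycle q0 → q2 → q0.
Traversing that cycle any number of times yields accepted strings of unbounded length, so the language is infinite.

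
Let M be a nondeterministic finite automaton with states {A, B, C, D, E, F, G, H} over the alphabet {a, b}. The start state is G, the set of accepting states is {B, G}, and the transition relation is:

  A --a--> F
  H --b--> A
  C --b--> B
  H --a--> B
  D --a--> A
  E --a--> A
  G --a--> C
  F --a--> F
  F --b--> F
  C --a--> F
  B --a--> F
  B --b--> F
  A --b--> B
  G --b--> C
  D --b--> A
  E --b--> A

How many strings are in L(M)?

The useful subgraph on states {B, C, G} is acyclic, so L(M) is finite; the longest accepting path visits 3 useful states, giving maximum string length 2.
Counting accepting paths from G by length: 1 of length 0, 2 of length 2. Total 3.

3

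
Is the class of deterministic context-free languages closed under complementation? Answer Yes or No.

A deterministic PDA can be normalised so that it always reads its entire input (no blocking, no infinite ε-loops) and records in its finite control whether it has passed through an accepting state since the last input symbol was consumed; inverting that end-of-input verdict yields a DPDA for the complement.
So the deterministic context-free languages are closed under complement.

Yes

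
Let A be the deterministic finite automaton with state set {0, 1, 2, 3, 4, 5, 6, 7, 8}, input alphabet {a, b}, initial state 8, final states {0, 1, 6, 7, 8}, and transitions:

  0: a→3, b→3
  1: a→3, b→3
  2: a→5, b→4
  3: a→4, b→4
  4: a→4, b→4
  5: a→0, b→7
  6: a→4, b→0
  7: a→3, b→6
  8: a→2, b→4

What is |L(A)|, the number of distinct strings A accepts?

The useful subgraph on states {0, 2, 5, 6, 7, 8} is acyclic, so L(A) is finite; the longest accepting path visits 6 useful states, giving maximum string length 5.
Counting accepting paths from 8 by length: 1 of length 0, 2 of length 3, 1 of length 4, 1 of length 5. Total 5.

5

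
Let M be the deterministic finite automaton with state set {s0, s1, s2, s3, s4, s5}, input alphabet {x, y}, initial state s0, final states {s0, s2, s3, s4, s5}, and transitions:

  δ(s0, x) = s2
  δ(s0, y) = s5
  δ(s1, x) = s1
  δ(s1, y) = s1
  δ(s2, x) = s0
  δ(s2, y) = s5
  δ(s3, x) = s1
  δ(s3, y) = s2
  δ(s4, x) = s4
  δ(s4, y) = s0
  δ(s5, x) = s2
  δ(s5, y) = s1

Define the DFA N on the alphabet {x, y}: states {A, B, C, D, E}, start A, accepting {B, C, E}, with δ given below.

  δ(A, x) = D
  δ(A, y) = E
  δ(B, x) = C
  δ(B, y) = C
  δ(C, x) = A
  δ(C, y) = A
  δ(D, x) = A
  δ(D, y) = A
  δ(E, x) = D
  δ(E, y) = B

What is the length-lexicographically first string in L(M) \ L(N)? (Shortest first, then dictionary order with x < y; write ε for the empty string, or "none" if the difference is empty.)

ε

The empty string ε is accepted by M but not by N.
Since ε is the unique shortest string, it is the required witness.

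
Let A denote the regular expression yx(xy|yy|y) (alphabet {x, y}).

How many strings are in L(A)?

The expression has no Kleene star, so L(A) is finite. Expanding the alternatives gives {yxy, yxxy, yxyy}.
That is 1 of length 3, 2 of length 4: 3 strings in all.

3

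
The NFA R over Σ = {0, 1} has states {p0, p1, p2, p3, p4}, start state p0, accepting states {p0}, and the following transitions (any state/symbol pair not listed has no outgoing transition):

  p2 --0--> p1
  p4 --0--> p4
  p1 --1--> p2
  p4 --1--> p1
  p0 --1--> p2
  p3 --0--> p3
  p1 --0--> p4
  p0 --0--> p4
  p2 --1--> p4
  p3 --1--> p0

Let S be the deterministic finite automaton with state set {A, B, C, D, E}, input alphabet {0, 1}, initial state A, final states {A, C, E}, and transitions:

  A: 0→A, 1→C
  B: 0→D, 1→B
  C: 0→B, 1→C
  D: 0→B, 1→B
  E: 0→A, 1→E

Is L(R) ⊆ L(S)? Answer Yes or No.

Yes

Exploring the product automaton R × S from the start pair (p0, A), following both machines on each input symbol, reaches 10 state pairs: (p0, A), (p4, A), (p2, C), (p1, C), (p1, B), (p4, C), (p4, B), (p4, D), (p2, B), (p1, D).
R accepts in {p0} and S accepts in {A, C, E}. The reachable pairs whose R-component is accepting are (p0, A); in each of them the S-component is accepting too, so the product for L(R) \ L(S) (R-component accepting, S-component rejecting) has no reachable accepting pair and the difference is empty.
Hence every string in L(R) is also in L(S).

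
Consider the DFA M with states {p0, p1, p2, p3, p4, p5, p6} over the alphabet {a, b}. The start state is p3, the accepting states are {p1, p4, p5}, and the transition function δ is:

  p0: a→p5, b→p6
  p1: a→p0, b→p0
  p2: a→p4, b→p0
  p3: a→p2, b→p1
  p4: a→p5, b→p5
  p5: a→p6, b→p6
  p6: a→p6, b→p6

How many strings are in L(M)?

The useful subgraph on states {p0, p1, p2, p3, p4, p5} is acyclic, so L(M) is finite; the longest accepting path visits 4 useful states, giving maximum string length 3.
Counting accepting paths from p3 by length: 1 of length 1, 1 of length 2, 5 of length 3. Total 7.

7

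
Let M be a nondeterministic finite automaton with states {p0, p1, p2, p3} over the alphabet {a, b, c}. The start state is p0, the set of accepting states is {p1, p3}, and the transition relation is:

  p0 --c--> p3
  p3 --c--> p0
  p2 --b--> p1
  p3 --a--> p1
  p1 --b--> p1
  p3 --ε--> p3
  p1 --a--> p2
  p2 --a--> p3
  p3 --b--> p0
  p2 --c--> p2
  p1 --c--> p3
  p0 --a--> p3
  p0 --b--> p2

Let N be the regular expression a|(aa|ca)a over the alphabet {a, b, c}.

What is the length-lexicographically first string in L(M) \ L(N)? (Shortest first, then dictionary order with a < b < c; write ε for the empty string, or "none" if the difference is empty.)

c

The string c is accepted by M but not by N.
No shorter string lies in the difference, and c is the lexicographically first length-1 string in L(M) \ L(N).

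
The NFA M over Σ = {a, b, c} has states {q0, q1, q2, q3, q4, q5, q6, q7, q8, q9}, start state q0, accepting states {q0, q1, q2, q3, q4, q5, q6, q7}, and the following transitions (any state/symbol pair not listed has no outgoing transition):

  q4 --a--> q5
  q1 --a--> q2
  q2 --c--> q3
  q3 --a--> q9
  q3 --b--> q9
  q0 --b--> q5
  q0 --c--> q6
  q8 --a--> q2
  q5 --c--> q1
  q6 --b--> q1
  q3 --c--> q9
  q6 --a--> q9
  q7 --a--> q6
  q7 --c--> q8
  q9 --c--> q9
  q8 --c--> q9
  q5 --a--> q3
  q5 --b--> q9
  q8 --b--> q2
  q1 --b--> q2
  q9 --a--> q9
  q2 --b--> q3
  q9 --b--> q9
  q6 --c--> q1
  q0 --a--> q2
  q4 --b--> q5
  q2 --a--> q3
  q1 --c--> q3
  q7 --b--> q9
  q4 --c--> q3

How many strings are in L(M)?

38

The useful subgraph on states {q0, q1, q2, q3, q5, q6} is acyclic, so L(M) is finite; the longest accepting path visits 5 useful states, giving maximum string length 4.
Counting accepting paths from q0 by length: 1 of length 0, 3 of length 1, 7 of length 2, 9 of length 3, 18 of length 4. Total 38.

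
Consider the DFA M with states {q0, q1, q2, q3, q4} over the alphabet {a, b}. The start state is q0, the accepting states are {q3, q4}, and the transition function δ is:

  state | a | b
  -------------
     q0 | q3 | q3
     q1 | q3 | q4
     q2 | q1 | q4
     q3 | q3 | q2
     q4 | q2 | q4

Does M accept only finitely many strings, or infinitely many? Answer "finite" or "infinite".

State q3 is reachable from the start and can reach an accepting state, and it lies on the cycle q3 → q2 → q1 → q3.
Traversing that cycle any number of times yields accepted strings of unbounded length, so the language is infinite.

infinite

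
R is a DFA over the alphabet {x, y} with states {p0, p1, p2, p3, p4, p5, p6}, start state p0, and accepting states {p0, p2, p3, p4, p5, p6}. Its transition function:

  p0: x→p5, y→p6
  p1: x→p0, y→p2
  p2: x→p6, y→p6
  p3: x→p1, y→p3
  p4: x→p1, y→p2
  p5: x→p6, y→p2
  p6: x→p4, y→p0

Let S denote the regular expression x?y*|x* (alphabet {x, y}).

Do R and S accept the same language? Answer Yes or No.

No

The string yx is accepted by R but rejected by S.
So L(R) ≠ L(S).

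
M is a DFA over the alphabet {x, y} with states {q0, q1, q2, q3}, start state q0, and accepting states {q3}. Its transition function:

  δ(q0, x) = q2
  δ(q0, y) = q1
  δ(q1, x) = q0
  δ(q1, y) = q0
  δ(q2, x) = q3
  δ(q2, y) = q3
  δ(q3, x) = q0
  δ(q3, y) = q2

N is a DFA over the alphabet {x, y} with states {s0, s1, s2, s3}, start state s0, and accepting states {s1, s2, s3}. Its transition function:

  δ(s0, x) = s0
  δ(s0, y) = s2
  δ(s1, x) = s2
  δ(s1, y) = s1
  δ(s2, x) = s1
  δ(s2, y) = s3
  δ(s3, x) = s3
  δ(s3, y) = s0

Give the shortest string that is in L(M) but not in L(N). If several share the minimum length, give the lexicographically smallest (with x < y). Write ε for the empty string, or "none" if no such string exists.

The string xx is accepted by M but not by N.
No shorter string lies in the difference, and xx is the lexicographically first length-2 string in L(M) \ L(N).

xx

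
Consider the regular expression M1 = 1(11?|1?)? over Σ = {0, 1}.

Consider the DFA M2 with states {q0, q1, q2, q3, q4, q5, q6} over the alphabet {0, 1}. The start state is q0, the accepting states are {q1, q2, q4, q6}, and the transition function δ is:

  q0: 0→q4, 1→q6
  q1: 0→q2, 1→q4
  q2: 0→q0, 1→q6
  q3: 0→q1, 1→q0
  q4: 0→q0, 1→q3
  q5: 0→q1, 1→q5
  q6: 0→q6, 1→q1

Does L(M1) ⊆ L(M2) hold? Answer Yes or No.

Converting the expression M1 to a DFA (subset construction, then merging equivalent states) gives the minimal DFA with states {r0, r1, r2, r3, r4}, start state r0, accepting states {r2, r3, r4} and transitions r0: 0→r1, 1→r2; r1: 0→r1, 1→r1; r2: 0→r1, 1→r3; r3: 0→r1, 1→r4; r4: 0→r1, 1→r1.
Exploring the product automaton M1 × M2 from the start pair (r0, q0), following both machines on each input symbol, reaches 10 state pairs: (r0, q0), (r1, q4), (r2, q6), (r1, q0), (r1, q3), (r1, q6), (r3, q1), (r1, q1), (r1, q2), (r4, q4).
M1 accepts in {r2, r3, r4} and M2 accepts in {q1, q2, q4, q6}. The reachable pairs whose M1-component is accepting are (r2, q6), (r3, q1), (r4, q4); in each of them the M2-component is accepting too, so the product for L(M1) \ L(M2) (M1-component accepting, M2-component rejecting) has no reachable accepting pair and the difference is empty.
Hence every string in L(M1) is also in L(M2).

Yes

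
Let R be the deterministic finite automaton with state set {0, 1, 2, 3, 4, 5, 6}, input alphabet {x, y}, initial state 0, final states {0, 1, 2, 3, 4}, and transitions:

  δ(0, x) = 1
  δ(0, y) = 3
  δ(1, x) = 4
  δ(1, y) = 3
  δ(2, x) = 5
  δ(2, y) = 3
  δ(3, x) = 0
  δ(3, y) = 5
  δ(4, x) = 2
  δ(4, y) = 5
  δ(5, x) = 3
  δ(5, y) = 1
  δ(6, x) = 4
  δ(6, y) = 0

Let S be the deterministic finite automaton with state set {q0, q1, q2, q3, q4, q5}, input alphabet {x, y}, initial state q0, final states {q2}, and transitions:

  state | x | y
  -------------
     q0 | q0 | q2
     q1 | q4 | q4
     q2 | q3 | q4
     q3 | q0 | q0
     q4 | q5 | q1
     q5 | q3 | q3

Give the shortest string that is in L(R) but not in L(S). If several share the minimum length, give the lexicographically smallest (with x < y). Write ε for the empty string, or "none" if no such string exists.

The empty string ε is accepted by R but not by S.
Since ε is the unique shortest string, it is the required witness.

ε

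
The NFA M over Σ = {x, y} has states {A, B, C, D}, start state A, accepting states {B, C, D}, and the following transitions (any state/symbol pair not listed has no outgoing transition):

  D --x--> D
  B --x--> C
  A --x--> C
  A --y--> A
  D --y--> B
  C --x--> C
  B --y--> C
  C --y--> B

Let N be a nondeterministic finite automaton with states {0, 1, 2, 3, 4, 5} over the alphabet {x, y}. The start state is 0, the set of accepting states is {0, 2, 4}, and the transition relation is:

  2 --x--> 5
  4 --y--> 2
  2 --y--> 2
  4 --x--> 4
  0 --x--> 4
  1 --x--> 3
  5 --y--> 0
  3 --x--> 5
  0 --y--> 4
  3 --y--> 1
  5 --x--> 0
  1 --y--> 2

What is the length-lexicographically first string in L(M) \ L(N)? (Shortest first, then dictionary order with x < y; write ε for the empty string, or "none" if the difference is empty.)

The string xyx is accepted by M but not by N.
No shorter string lies in the difference, and xyx is the lexicographically first length-3 string in L(M) \ L(N).

xyx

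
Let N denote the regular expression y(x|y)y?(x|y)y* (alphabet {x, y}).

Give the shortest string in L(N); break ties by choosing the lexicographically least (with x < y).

By inspection of the expression, no string of length less than 3 matches, and yxx is the lexicographically first match of length 3.

yxx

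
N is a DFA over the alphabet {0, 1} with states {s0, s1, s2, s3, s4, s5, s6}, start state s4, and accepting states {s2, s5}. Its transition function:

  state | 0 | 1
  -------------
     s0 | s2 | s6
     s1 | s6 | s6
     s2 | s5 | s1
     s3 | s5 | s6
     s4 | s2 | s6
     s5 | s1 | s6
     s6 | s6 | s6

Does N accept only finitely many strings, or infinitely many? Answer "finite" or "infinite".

The useful states (reachable from s4 and able to reach an accepting state) are {s2, s4, s5}.
Restricted to these states the transition graph has no cycle, so every accepting path has bounded length and L is finite.

finite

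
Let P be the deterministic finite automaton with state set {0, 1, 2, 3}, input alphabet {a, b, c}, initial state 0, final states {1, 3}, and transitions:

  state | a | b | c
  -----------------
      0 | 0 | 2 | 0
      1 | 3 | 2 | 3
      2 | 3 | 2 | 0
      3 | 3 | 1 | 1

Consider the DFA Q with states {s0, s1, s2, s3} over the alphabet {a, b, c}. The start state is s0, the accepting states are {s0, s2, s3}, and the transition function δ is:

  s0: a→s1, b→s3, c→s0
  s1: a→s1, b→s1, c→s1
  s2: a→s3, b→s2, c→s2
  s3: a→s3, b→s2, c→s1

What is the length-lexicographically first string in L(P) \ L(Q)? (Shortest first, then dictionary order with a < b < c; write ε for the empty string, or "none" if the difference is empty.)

The string aba is accepted by P but not by Q.
No shorter string lies in the difference, and aba is the lexicographically first length-3 string in L(P) \ L(Q).

aba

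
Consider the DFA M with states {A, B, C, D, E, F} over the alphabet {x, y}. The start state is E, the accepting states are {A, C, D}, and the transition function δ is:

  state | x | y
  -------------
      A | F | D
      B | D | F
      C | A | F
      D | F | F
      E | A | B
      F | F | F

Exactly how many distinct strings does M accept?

The useful subgraph on states {A, B, D, E} is acyclic, so L(M) is finite; the longest accepting path visits 3 useful states, giving maximum string length 2.
Counting accepting paths from E by length: 1 of length 1, 2 of length 2. Total 3.

3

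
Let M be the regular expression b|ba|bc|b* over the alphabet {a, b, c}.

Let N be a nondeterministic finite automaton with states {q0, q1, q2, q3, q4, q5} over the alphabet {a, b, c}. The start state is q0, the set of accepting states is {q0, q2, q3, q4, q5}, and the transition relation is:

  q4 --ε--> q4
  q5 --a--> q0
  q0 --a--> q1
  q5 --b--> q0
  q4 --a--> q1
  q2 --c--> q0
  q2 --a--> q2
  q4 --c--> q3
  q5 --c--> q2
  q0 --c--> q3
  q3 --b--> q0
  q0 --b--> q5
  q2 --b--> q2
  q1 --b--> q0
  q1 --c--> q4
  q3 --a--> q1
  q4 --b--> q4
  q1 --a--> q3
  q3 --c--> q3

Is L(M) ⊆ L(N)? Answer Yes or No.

Yes

Converting the expression M to a DFA (subset construction, then merging equivalent states) gives the minimal DFA with states {m0, m1, m2, m3, m4}, start state m0, accepting states {m0, m2, m3, m4} and transitions m0: a→m1, b→m2, c→m1; m1: a→m1, b→m1, c→m1; m2: a→m3, b→m4, c→m3; m3: a→m1, b→m1, c→m1; m4: a→m1, b→m4, c→m1.
Exploring the product automaton M × N from the start pair (m0, q0), following both machines on each input symbol, reaches 12 state pairs: (m0, q0), (m1, q1), (m2, q5), (m1, q3), (m1, q0), (m1, q4), (m3, q0), (m4, q0), (m3, q2), (m1, q5), (m4, q5), (m1, q2).
M accepts in {m0, m2, m3, m4} and N accepts in {q0, q2, q3, q4, q5}. The reachable pairs whose M-component is accepting are (m0, q0), (m2, q5), (m3, q0), (m4, q0), (m3, q2), (m4, q5); in each of them the N-component is accepting too, so the product for L(M) \ L(N) (M-component accepting, N-component rejecting) has no reachable accepting pair and the difference is empty.
Hence every string in L(M) is also in L(N).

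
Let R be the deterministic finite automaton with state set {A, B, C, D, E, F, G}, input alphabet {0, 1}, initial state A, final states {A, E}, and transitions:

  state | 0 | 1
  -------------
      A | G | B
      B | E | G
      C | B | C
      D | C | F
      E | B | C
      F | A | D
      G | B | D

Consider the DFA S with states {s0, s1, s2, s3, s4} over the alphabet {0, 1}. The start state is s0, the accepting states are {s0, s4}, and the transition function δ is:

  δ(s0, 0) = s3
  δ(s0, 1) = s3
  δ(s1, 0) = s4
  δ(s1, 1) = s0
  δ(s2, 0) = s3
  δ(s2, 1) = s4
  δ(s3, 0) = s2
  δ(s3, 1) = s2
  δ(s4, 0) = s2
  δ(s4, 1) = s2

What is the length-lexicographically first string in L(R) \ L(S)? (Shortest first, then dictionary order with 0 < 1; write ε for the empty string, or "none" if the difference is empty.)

The string 10 is accepted by R but not by S.
No shorter string lies in the difference, and 10 is the lexicographically first length-2 string in L(R) \ L(S).

10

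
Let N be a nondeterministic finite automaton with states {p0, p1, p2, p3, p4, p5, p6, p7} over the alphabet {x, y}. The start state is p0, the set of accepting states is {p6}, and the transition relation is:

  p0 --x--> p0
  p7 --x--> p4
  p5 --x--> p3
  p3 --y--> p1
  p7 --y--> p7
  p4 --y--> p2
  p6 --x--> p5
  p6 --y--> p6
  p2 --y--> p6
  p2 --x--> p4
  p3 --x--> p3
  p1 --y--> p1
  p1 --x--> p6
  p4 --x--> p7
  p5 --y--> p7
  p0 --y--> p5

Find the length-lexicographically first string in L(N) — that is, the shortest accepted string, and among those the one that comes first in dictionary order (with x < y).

A breadth-first search from p0 reaches an accepting state first via the path p0 → p5 → p3 → p1 → p6 on input yxyx.
No string of length < 4 is accepted (BFS exhausts all shorter strings without reaching an accepting state), and yxyx is the lexicographically least accepting string of length 4.

yxyx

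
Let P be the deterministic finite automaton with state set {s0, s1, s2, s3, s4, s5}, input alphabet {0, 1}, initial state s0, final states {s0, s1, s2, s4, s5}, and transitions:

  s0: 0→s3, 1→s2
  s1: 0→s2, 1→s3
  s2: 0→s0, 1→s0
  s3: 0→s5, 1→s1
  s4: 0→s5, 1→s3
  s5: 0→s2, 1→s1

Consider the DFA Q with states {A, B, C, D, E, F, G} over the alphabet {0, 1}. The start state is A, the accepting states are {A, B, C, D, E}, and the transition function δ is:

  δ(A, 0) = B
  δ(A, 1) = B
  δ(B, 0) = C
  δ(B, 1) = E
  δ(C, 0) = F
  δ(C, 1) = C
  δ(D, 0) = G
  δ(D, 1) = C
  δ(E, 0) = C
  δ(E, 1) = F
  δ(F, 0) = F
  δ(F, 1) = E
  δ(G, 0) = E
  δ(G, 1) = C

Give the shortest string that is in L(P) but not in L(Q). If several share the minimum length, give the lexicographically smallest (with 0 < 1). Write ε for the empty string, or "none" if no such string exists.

000

The string 000 is accepted by P but not by Q.
No shorter string lies in the difference, and 000 is the lexicographically first length-3 string in L(P) \ L(Q).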